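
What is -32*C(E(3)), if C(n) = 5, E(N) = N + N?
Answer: -160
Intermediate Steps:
E(N) = 2*N
-32*C(E(3)) = -32*5 = -160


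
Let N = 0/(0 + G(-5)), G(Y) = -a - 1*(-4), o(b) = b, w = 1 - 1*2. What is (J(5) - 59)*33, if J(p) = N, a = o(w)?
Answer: -1947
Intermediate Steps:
w = -1 (w = 1 - 2 = -1)
a = -1
G(Y) = 5 (G(Y) = -1*(-1) - 1*(-4) = 1 + 4 = 5)
N = 0 (N = 0/(0 + 5) = 0/5 = 0*(⅕) = 0)
J(p) = 0
(J(5) - 59)*33 = (0 - 59)*33 = -59*33 = -1947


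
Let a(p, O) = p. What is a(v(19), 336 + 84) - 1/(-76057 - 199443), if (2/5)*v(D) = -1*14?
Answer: -9642499/275500 ≈ -35.000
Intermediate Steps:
v(D) = -35 (v(D) = 5*(-1*14)/2 = (5/2)*(-14) = -35)
a(v(19), 336 + 84) - 1/(-76057 - 199443) = -35 - 1/(-76057 - 199443) = -35 - 1/(-275500) = -35 - 1*(-1/275500) = -35 + 1/275500 = -9642499/275500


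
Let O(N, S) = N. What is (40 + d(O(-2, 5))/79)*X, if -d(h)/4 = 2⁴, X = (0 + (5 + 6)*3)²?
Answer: 3371544/79 ≈ 42678.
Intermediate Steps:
X = 1089 (X = (0 + 11*3)² = (0 + 33)² = 33² = 1089)
d(h) = -64 (d(h) = -4*2⁴ = -4*16 = -64)
(40 + d(O(-2, 5))/79)*X = (40 - 64/79)*1089 = (3096/79)*1089 = 3371544/79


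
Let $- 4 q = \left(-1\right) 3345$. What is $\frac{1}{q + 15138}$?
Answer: $\frac{4}{63897} \approx 6.2601 \cdot 10^{-5}$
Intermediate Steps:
$q = \frac{3345}{4}$ ($q = - \frac{\left(-1\right) 3345}{4} = \left(- \frac{1}{4}\right) \left(-3345\right) = \frac{3345}{4} \approx 836.25$)
$\frac{1}{q + 15138} = \frac{1}{\frac{3345}{4} + 15138} = \frac{1}{\frac{63897}{4}} = \frac{4}{63897}$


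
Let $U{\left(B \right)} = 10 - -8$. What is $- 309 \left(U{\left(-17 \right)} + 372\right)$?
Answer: $-120510$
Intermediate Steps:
$U{\left(B \right)} = 18$ ($U{\left(B \right)} = 10 + 8 = 18$)
$- 309 \left(U{\left(-17 \right)} + 372\right) = - 309 \left(18 + 372\right) = \left(-309\right) 390 = -120510$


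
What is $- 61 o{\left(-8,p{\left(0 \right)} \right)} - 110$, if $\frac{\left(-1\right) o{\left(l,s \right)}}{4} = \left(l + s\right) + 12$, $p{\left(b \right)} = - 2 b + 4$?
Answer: $1842$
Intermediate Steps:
$p{\left(b \right)} = 4 - 2 b$
$o{\left(l,s \right)} = -48 - 4 l - 4 s$ ($o{\left(l,s \right)} = - 4 \left(\left(l + s\right) + 12\right) = - 4 \left(12 + l + s\right) = -48 - 4 l - 4 s$)
$- 61 o{\left(-8,p{\left(0 \right)} \right)} - 110 = - 61 \left(-48 - -32 - 4 \left(4 - 0\right)\right) - 110 = - 61 \left(-48 + 32 - 4 \left(4 + 0\right)\right) - 110 = - 61 \left(-48 + 32 - 16\right) - 110 = \left(-61\right) \left(-32\right) - 110 = 1952 - 110 = 1842$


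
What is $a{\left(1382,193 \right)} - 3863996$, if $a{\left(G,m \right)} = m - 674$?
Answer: $-3864477$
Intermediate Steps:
$a{\left(G,m \right)} = -674 + m$
$a{\left(1382,193 \right)} - 3863996 = \left(-674 + 193\right) - 3863996 = -481 - 3863996 = -3864477$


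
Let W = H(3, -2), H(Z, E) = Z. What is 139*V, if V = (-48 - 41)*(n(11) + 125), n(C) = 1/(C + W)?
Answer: -21661621/14 ≈ -1.5473e+6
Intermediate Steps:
W = 3
n(C) = 1/(3 + C) (n(C) = 1/(C + 3) = 1/(3 + C))
V = -155839/14 (V = (-48 - 41)*(1/(3 + 11) + 125) = -89*(1/14 + 125) = -89*1751/14 = -155839/14 ≈ -11131.)
139*V = 139*(-155839/14) = -21661621/14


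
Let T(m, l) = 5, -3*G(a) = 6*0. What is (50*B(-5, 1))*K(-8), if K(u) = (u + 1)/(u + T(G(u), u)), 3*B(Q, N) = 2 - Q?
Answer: 2450/9 ≈ 272.22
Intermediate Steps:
G(a) = 0 (G(a) = -2*0 = -1/3*0 = 0)
B(Q, N) = 2/3 - Q/3 (B(Q, N) = (2 - Q)/3 = 2/3 - Q/3)
K(u) = (1 + u)/(5 + u) (K(u) = (u + 1)/(u + 5) = (1 + u)/(5 + u))
(50*B(-5, 1))*K(-8) = (50*(2/3 - 1/3*(-5)))*((1 - 8)/(5 - 8)) = (50*(2/3 + 5/3))*(-7/(-3)) = (50*(7/3))*(-1/3*(-7)) = (350/3)*(7/3) = 2450/9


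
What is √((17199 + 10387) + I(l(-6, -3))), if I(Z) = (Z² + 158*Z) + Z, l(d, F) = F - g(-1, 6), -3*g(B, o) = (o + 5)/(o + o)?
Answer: √35205637/36 ≈ 164.82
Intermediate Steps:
g(B, o) = -(5 + o)/(6*o) (g(B, o) = -(o + 5)/(3*(o + o)) = -(5 + o)/(3*(2*o)) = -(5 + o)*1/(2*o)/3 = -(5 + o)/(6*o))
l(d, F) = 11/36 + F (l(d, F) = F - (-5 - 1*6)/(6*6) = F - (-5 - 6)/(6*6) = F - (-11)/(6*6) = F - 1*(-11/36) = F + 11/36 = 11/36 + F)
I(Z) = Z² + 159*Z
√((17199 + 10387) + I(l(-6, -3))) = √((17199 + 10387) + (11/36 - 3)*(159 + (11/36 - 3))) = √(27586 - 97*(159 - 97/36)/36) = √(27586 - 97/36*5627/36) = √(27586 - 545819/1296) = √(35205637/1296) = √35205637/36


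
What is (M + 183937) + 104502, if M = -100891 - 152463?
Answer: 35085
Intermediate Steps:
M = -253354
(M + 183937) + 104502 = (-253354 + 183937) + 104502 = -69417 + 104502 = 35085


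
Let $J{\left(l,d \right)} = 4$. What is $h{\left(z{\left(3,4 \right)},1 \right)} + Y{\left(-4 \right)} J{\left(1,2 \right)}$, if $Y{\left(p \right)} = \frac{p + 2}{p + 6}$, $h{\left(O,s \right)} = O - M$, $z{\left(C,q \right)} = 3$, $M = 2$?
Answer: $-3$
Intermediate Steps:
$h{\left(O,s \right)} = -2 + O$ ($h{\left(O,s \right)} = O - 2 = -2 + O$)
$Y{\left(p \right)} = \frac{2 + p}{6 + p}$
$h{\left(z{\left(3,4 \right)},1 \right)} + Y{\left(-4 \right)} J{\left(1,2 \right)} = \left(-2 + 3\right) + \frac{2 - 4}{6 - 4} \cdot 4 = 1 + \frac{1}{2} \left(-2\right) 4 = 1 - 4 = -3$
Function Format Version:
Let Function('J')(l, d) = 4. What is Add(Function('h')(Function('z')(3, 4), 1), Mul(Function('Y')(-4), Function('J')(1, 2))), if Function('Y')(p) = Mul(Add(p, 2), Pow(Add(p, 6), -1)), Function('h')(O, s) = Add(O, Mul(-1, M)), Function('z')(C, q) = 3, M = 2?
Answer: -3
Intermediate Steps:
Function('h')(O, s) = Add(-2, O) (Function('h')(O, s) = Add(O, Mul(-1, 2)) = Add(O, -2) = Add(-2, O))
Function('Y')(p) = Mul(Pow(Add(6, p), -1), Add(2, p)) (Function('Y')(p) = Mul(Add(2, p), Pow(Add(6, p), -1)) = Mul(Pow(Add(6, p), -1), Add(2, p)))
Add(Function('h')(Function('z')(3, 4), 1), Mul(Function('Y')(-4), Function('J')(1, 2))) = Add(Add(-2, 3), Mul(Mul(Pow(Add(6, -4), -1), Add(2, -4)), 4)) = Add(1, Mul(Mul(Pow(2, -1), -2), 4)) = Add(1, Mul(Mul(Rational(1, 2), -2), 4)) = Add(1, Mul(-1, 4)) = Add(1, -4) = -3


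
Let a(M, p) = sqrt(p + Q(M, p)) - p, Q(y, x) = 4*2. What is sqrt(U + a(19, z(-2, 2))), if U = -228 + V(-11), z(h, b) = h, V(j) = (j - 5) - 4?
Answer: sqrt(-246 + sqrt(6)) ≈ 15.606*I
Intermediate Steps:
Q(y, x) = 8
V(j) = -9 + j (V(j) = (-5 + j) - 4 = -9 + j)
a(M, p) = sqrt(8 + p) - p (a(M, p) = sqrt(p + 8) - p = sqrt(8 + p) - p)
U = -248 (U = -228 + (-9 - 11) = -228 - 20 = -248)
sqrt(U + a(19, z(-2, 2))) = sqrt(-248 + (sqrt(8 - 2) - 1*(-2))) = sqrt(-248 + (sqrt(6) + 2)) = sqrt(-248 + (2 + sqrt(6))) = sqrt(-246 + sqrt(6))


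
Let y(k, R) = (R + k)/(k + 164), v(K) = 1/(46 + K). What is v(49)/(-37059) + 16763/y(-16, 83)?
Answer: 8734353438953/235880535 ≈ 37029.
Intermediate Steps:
y(k, R) = (R + k)/(164 + k)
v(49)/(-37059) + 16763/y(-16, 83) = 1/((46 + 49)*(-37059)) + 16763/(((83 - 16)/(164 - 16))) = -1/37059/95 + 16763/((67/148)) = (1/95)*(-1/37059) + 16763/(((1/148)*67)) = -1/3520605 + 16763/(67/148) = -1/3520605 + 16763*(148/67) = -1/3520605 + 2480924/67 = 8734353438953/235880535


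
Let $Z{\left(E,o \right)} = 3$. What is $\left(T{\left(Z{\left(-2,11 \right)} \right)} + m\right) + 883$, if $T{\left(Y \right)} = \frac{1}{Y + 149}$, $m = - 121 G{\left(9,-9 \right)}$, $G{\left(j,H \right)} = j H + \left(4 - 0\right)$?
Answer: $\frac{1550401}{152} \approx 10200.0$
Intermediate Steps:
$G{\left(j,H \right)} = 4 + H j$ ($G{\left(j,H \right)} = H j + \left(4 + 0\right) = H j + 4 = 4 + H j$)
$m = 9317$ ($m = - 121 \left(4 - 81\right) = \left(-121\right) \left(-77\right) = 9317$)
$T{\left(Y \right)} = \frac{1}{149 + Y}$
$\left(T{\left(Z{\left(-2,11 \right)} \right)} + m\right) + 883 = \left(\frac{1}{149 + 3} + 9317\right) + 883 = \left(\frac{1}{152} + 9317\right) + 883 = \frac{1416185}{152} + 883 = \frac{1550401}{152}$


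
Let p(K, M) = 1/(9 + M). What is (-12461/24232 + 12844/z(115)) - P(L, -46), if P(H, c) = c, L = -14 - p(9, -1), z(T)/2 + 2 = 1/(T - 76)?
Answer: -5984228009/1865864 ≈ -3207.2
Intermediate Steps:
z(T) = -4 + 2/(-76 + T) (z(T) = -4 + 2/(T - 76) = -4 + 2/(-76 + T))
L = -113/8 (L = -14 - 1/(9 - 1) = -14 - 1/8 = -113/8 ≈ -14.125)
(-12461/24232 + 12844/z(115)) - P(L, -46) = (-12461/24232 + 12844/((2*(153 - 2*115)/(-76 + 115)))) - 1*(-46) = (-12461*1/24232 + 12844/((2*(153 - 230)/39))) + 46 = (-12461/24232 + 12844/((2*(1/39)*(-77)))) + 46 = (-12461/24232 + 12844/(-154/39)) + 46 = (-12461/24232 + 12844*(-39/154)) + 46 = (-12461/24232 - 250458/77) + 46 = -6070057753/1865864 + 46 = -5984228009/1865864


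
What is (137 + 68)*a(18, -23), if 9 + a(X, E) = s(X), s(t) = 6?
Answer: -615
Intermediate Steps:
a(X, E) = -3 (a(X, E) = -9 + 6 = -3)
(137 + 68)*a(18, -23) = (137 + 68)*(-3) = 205*(-3) = -615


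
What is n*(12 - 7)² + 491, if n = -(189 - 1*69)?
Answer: -2509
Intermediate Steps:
n = -120 (n = -(189 - 69) = -1*120 = -120)
n*(12 - 7)² + 491 = -120*(12 - 7)² + 491 = -120*5² + 491 = -120*25 + 491 = -3000 + 491 = -2509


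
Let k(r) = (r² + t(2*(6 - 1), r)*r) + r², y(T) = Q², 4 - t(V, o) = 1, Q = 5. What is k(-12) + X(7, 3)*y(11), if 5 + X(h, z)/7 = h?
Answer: 602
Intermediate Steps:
X(h, z) = -35 + 7*h
t(V, o) = 3 (t(V, o) = 4 - 1*1 = 4 - 1 = 3)
y(T) = 25 (y(T) = 5² = 25)
k(r) = 2*r² + 3*r (k(r) = (r² + 3*r) + r² = 2*r² + 3*r)
k(-12) + X(7, 3)*y(11) = -12*(3 + 2*(-12)) + (-35 + 7*7)*25 = -12*(3 - 24) + (-35 + 49)*25 = -12*(-21) + 14*25 = 252 + 350 = 602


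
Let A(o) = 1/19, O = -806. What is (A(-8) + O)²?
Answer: 234487969/361 ≈ 6.4955e+5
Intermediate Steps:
A(o) = 1/19
(A(-8) + O)² = (1/19 - 806)² = (-15313/19)² = 234487969/361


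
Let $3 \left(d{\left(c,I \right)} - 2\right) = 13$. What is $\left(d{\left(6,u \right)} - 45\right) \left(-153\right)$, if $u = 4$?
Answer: $5916$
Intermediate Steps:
$d{\left(c,I \right)} = \frac{19}{3}$ ($d{\left(c,I \right)} = 2 + \frac{1}{3} \cdot 13 = 2 + \frac{13}{3} = \frac{19}{3}$)
$\left(d{\left(6,u \right)} - 45\right) \left(-153\right) = \left(\frac{19}{3} - 45\right) \left(-153\right) = \left(- \frac{116}{3}\right) \left(-153\right) = 5916$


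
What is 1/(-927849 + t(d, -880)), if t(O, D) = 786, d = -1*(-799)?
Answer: -1/927063 ≈ -1.0787e-6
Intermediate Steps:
d = 799
1/(-927849 + t(d, -880)) = 1/(-927849 + 786) = 1/(-927063) = -1/927063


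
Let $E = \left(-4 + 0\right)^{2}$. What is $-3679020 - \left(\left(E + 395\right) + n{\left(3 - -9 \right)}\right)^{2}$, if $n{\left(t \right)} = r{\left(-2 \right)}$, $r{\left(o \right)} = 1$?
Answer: $-3848764$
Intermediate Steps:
$n{\left(t \right)} = 1$
$E = 16$ ($E = \left(-4\right)^{2} = 16$)
$-3679020 - \left(\left(E + 395\right) + n{\left(3 - -9 \right)}\right)^{2} = -3679020 - \left(\left(16 + 395\right) + 1\right)^{2} = -3679020 - \left(411 + 1\right)^{2} = -3679020 - 412^{2} = -3679020 - 169744 = -3848764$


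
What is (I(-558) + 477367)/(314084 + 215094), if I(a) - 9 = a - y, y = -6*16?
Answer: 238457/264589 ≈ 0.90124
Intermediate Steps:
y = -96
I(a) = 105 + a (I(a) = 9 + (a - 1*(-96)) = 9 + (a + 96) = 9 + (96 + a) = 105 + a)
(I(-558) + 477367)/(314084 + 215094) = ((105 - 558) + 477367)/(314084 + 215094) = (-453 + 477367)/529178 = 476914*(1/529178) = 238457/264589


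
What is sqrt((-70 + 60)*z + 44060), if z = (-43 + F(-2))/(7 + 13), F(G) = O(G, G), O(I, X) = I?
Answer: sqrt(176330)/2 ≈ 209.96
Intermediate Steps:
F(G) = G
z = -9/4 (z = (-43 - 2)/(7 + 13) = -45/20 = -45*1/20 = -9/4 ≈ -2.2500)
sqrt((-70 + 60)*z + 44060) = sqrt((-70 + 60)*(-9/4) + 44060) = sqrt(-10*(-9/4) + 44060) = sqrt(45/2 + 44060) = sqrt(88165/2) = sqrt(176330)/2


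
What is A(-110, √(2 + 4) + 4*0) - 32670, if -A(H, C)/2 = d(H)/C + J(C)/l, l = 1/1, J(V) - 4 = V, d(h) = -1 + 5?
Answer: -32678 - 10*√6/3 ≈ -32686.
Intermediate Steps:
d(h) = 4
J(V) = 4 + V
l = 1
A(H, C) = -8 - 8/C - 2*C (A(H, C) = -2*(4/C + (4 + C)/1) = -2*(4/C + (4 + C)*1) = -2*(4/C + (4 + C)) = -2*(4 + C + 4/C) = -8 - 8/C - 2*C)
A(-110, √(2 + 4) + 4*0) - 32670 = (-8 - 8/(√(2 + 4) + 4*0) - 2*(√(2 + 4) + 4*0)) - 32670 = (-8 - 8/(√6 + 0) - 2*(√6 + 0)) - 32670 = (-8 - 8*√6/6 - 2*√6) - 32670 = (-8 - 4*√6/3 - 2*√6) - 32670 = (-8 - 10*√6/3) - 32670 = -32678 - 10*√6/3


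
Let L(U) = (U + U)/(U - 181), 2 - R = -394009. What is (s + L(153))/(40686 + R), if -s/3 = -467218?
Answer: 6541001/2028586 ≈ 3.2244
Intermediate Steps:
R = 394011 (R = 2 - 1*(-394009) = 2 + 394009 = 394011)
s = 1401654 (s = -3*(-467218) = 1401654)
L(U) = 2*U/(-181 + U) (L(U) = (2*U)/(-181 + U) = 2*U/(-181 + U))
(s + L(153))/(40686 + R) = (1401654 + 2*153/(-181 + 153))/(40686 + 394011) = (1401654 + 2*153/(-28))/434697 = (1401654 + 2*153*(-1/28))*(1/434697) = (1401654 - 153/14)*(1/434697) = (19623003/14)*(1/434697) = 6541001/2028586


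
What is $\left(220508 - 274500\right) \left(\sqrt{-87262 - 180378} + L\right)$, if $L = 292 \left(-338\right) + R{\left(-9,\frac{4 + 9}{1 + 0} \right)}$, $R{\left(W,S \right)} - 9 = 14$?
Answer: $5327552616 - 107984 i \sqrt{66910} \approx 5.3276 \cdot 10^{9} - 2.7932 \cdot 10^{7} i$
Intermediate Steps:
$R{\left(W,S \right)} = 23$ ($R{\left(W,S \right)} = 9 + 14 = 23$)
$L = -98673$ ($L = 292 \left(-338\right) + 23 = -98696 + 23 = -98673$)
$\left(220508 - 274500\right) \left(\sqrt{-87262 - 180378} + L\right) = \left(220508 - 274500\right) \left(\sqrt{-87262 - 180378} - 98673\right) = - 53992 \left(\sqrt{-267640} - 98673\right) = - 53992 \left(2 i \sqrt{66910} - 98673\right) = - 53992 \left(-98673 + 2 i \sqrt{66910}\right) = 5327552616 - 107984 i \sqrt{66910}$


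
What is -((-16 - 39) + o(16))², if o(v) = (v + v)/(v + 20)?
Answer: -237169/81 ≈ -2928.0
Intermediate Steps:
o(v) = 2*v/(20 + v) (o(v) = (2*v)/(20 + v) = 2*v/(20 + v))
-((-16 - 39) + o(16))² = -((-16 - 39) + 2*16/(20 + 16))² = -(-55 + 2*16/36)² = -(-55 + 2*16*(1/36))² = -(-55 + 8/9)² = -(-487/9)² = -1*237169/81 = -237169/81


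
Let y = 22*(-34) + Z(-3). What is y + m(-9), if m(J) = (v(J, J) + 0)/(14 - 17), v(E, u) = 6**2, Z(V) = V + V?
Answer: -766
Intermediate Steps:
Z(V) = 2*V
v(E, u) = 36
y = -754 (y = 22*(-34) + 2*(-3) = -748 - 6 = -754)
m(J) = -12 (m(J) = (36 + 0)/(14 - 17) = 36/(-3) = 36*(-1/3) = -12)
y + m(-9) = -754 - 12 = -766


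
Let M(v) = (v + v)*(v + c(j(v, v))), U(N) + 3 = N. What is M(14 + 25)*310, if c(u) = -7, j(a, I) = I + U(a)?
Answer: 773760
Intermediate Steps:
U(N) = -3 + N
j(a, I) = -3 + I + a (j(a, I) = I + (-3 + a) = -3 + I + a)
M(v) = 2*v*(-7 + v) (M(v) = (v + v)*(v - 7) = (2*v)*(-7 + v) = 2*v*(-7 + v))
M(14 + 25)*310 = (2*(14 + 25)*(-7 + (14 + 25)))*310 = (2*39*(-7 + 39))*310 = (2*39*32)*310 = 2496*310 = 773760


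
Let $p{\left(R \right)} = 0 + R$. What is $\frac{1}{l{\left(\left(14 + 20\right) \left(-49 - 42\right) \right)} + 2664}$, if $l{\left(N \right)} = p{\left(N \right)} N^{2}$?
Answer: $- \frac{1}{29618351920} \approx -3.3763 \cdot 10^{-11}$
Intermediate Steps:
$p{\left(R \right)} = R$
$l{\left(N \right)} = N^{3}$ ($l{\left(N \right)} = N N^{2} = N^{3}$)
$\frac{1}{l{\left(\left(14 + 20\right) \left(-49 - 42\right) \right)} + 2664} = \frac{1}{\left(\left(14 + 20\right) \left(-49 - 42\right)\right)^{3} + 2664} = \frac{1}{\left(34 \left(-91\right)\right)^{3} + 2664} = \frac{1}{\left(-3094\right)^{3} + 2664} = \frac{1}{-29618354584 + 2664} = \frac{1}{-29618351920} = - \frac{1}{29618351920}$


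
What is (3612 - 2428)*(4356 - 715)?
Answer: 4310944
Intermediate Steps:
(3612 - 2428)*(4356 - 715) = 1184*3641 = 4310944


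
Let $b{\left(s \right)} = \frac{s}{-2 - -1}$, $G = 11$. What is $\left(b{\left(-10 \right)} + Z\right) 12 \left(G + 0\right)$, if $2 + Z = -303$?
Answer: $-38940$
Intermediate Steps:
$Z = -305$ ($Z = -2 - 303 = -305$)
$b{\left(s \right)} = - s$ ($b{\left(s \right)} = \frac{s}{-2 + 1} = \frac{s}{-1} = s \left(-1\right) = - s$)
$\left(b{\left(-10 \right)} + Z\right) 12 \left(G + 0\right) = \left(\left(-1\right) \left(-10\right) - 305\right) 12 \left(11 + 0\right) = \left(10 - 305\right) 12 \cdot 11 = \left(-295\right) 132 = -38940$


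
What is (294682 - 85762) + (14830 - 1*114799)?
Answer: 108951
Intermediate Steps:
(294682 - 85762) + (14830 - 1*114799) = 208920 + (14830 - 114799) = 208920 - 99969 = 108951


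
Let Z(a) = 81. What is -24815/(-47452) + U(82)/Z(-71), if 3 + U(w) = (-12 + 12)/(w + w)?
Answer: 622553/1281204 ≈ 0.48591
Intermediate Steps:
U(w) = -3 (U(w) = -3 + (-12 + 12)/(w + w) = -3 + 0/((2*w)) = -3 + 0*(1/(2*w)) = -3 + 0 = -3)
-24815/(-47452) + U(82)/Z(-71) = -24815/(-47452) - 3/81 = -24815*(-1/47452) - 3*1/81 = 24815/47452 - 1/27 = 622553/1281204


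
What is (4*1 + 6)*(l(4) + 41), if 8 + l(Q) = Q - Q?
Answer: 330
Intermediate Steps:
l(Q) = -8 (l(Q) = -8 + (Q - Q) = -8 + 0 = -8)
(4*1 + 6)*(l(4) + 41) = (4*1 + 6)*(-8 + 41) = (4 + 6)*33 = 10*33 = 330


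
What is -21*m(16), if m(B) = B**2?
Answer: -5376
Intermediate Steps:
-21*m(16) = -21*16**2 = -21*256 = -5376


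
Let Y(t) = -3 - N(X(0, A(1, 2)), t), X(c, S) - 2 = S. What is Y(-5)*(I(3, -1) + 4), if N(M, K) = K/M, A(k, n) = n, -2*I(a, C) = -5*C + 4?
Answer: 7/8 ≈ 0.87500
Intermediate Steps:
I(a, C) = -2 + 5*C/2 (I(a, C) = -(-5*C + 4)/2 = -(4 - 5*C)/2 = -2 + 5*C/2)
X(c, S) = 2 + S
Y(t) = -3 - t/4 (Y(t) = -3 - t/(2 + 2) = -3 - t/4)
Y(-5)*(I(3, -1) + 4) = (-3 - 1/4*(-5))*((-2 + (5/2)*(-1)) + 4) = (-3 + 5/4)*((-2 - 5/2) + 4) = -7*(-9/2 + 4)/4 = -7/4*(-1/2) = 7/8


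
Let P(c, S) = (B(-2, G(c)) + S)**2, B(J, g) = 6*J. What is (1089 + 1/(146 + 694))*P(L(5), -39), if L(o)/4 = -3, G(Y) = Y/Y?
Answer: 793097787/280 ≈ 2.8325e+6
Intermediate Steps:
G(Y) = 1
L(o) = -12 (L(o) = 4*(-3) = -12)
P(c, S) = (-12 + S)**2 (P(c, S) = (6*(-2) + S)**2 = (-12 + S)**2)
(1089 + 1/(146 + 694))*P(L(5), -39) = (1089 + 1/(146 + 694))*(-12 - 39)**2 = (1089 + 1/840)*(-51)**2 = (1089 + 1/840)*2601 = (914761/840)*2601 = 793097787/280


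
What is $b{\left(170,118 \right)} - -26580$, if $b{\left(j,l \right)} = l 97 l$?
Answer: $1377208$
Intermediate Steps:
$b{\left(j,l \right)} = 97 l^{2}$ ($b{\left(j,l \right)} = 97 l l = 97 l^{2}$)
$b{\left(170,118 \right)} - -26580 = 97 \cdot 118^{2} - -26580 = 97 \cdot 13924 + 26580 = 1350628 + 26580 = 1377208$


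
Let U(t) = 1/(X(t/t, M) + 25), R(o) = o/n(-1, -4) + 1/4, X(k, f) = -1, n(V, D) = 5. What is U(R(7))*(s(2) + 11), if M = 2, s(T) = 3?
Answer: 7/12 ≈ 0.58333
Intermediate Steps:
R(o) = 1/4 + o/5 (R(o) = o/5 + 1/4 = 1/4 + o/5)
U(t) = 1/24 (U(t) = 1/(-1 + 25) = 1/24)
U(R(7))*(s(2) + 11) = (3 + 11)/24 = (1/24)*14 = 7/12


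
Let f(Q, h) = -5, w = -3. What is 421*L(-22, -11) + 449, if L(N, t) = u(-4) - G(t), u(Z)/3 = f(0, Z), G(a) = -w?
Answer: -7129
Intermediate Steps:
G(a) = 3 (G(a) = -1*(-3) = 3)
u(Z) = -15 (u(Z) = 3*(-5) = -15)
L(N, t) = -18 (L(N, t) = -15 - 1*3 = -15 - 3 = -18)
421*L(-22, -11) + 449 = 421*(-18) + 449 = -7578 + 449 = -7129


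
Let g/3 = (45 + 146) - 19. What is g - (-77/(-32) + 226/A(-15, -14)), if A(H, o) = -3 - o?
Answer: 173553/352 ≈ 493.05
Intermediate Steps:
g = 516 (g = 3*((45 + 146) - 19) = 3*(191 - 19) = 3*172 = 516)
g - (-77/(-32) + 226/A(-15, -14)) = 516 - (-77/(-32) + 226/(-3 - 1*(-14))) = 516 - (-77*(-1/32) + 226/(-3 + 14)) = 516 - (77/32 + 226/11) = 516 - 1*8079/352 = 516 - 8079/352 = 173553/352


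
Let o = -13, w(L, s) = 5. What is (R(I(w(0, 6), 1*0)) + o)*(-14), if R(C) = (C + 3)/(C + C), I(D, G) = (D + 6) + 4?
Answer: 868/5 ≈ 173.60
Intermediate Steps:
I(D, G) = 10 + D (I(D, G) = (6 + D) + 4 = 10 + D)
R(C) = (3 + C)/(2*C) (R(C) = (3 + C)/((2*C)) = (3 + C)*(1/(2*C)) = (3 + C)/(2*C))
(R(I(w(0, 6), 1*0)) + o)*(-14) = ((3 + (10 + 5))/(2*(10 + 5)) - 13)*(-14) = ((½)*(3 + 15)/15 - 13)*(-14) = ((½)*(1/15)*18 - 13)*(-14) = (⅗ - 13)*(-14) = -62/5*(-14) = 868/5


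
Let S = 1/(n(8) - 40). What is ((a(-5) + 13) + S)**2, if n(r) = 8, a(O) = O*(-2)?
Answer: 540225/1024 ≈ 527.56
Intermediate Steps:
a(O) = -2*O
S = -1/32 (S = 1/(8 - 40) = 1/(-32) = -1/32 ≈ -0.031250)
((a(-5) + 13) + S)**2 = ((-2*(-5) + 13) - 1/32)**2 = ((10 + 13) - 1/32)**2 = (23 - 1/32)**2 = (735/32)**2 = 540225/1024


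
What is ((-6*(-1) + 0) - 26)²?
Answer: 400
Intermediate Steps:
((-6*(-1) + 0) - 26)² = ((6 + 0) - 26)² = (6 - 26)² = (-20)² = 400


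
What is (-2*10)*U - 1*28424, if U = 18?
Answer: -28784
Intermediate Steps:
(-2*10)*U - 1*28424 = -2*10*18 - 1*28424 = -20*18 - 28424 = -360 - 28424 = -28784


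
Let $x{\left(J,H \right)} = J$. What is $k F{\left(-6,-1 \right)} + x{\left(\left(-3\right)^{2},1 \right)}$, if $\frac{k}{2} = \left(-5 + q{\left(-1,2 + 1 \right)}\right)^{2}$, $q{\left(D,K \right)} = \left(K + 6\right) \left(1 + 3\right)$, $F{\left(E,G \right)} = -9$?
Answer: $-17289$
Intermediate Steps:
$q{\left(D,K \right)} = 24 + 4 K$ ($q{\left(D,K \right)} = \left(6 + K\right) 4 = 24 + 4 K$)
$k = 1922$ ($k = 2 \left(-5 + \left(24 + 4 \left(2 + 1\right)\right)\right)^{2} = 2 \left(-5 + \left(24 + 4 \cdot 3\right)\right)^{2} = 2 \left(-5 + \left(24 + 12\right)\right)^{2} = 2 \left(-5 + 36\right)^{2} = 2 \cdot 31^{2} = 2 \cdot 961 = 1922$)
$k F{\left(-6,-1 \right)} + x{\left(\left(-3\right)^{2},1 \right)} = 1922 \left(-9\right) + \left(-3\right)^{2} = -17298 + 9 = -17289$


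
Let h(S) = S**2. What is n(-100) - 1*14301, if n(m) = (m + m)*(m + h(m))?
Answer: -1994301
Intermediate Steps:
n(m) = 2*m*(m + m**2) (n(m) = (m + m)*(m + m**2) = (2*m)*(m + m**2) = 2*m*(m + m**2))
n(-100) - 1*14301 = 2*(-100)**2*(1 - 100) - 1*14301 = 2*10000*(-99) - 14301 = -1980000 - 14301 = -1994301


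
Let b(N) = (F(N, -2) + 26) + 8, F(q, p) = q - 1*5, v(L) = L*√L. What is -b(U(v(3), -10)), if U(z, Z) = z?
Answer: -29 - 3*√3 ≈ -34.196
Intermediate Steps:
v(L) = L^(3/2)
F(q, p) = -5 + q (F(q, p) = q - 5 = -5 + q)
b(N) = 29 + N (b(N) = ((-5 + N) + 26) + 8 = (21 + N) + 8 = 29 + N)
-b(U(v(3), -10)) = -(29 + 3^(3/2)) = -(29 + 3*√3) = -29 - 3*√3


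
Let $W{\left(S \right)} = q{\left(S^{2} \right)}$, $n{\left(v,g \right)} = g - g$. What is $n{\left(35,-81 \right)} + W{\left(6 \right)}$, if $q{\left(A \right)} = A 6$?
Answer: $216$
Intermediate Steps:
$n{\left(v,g \right)} = 0$
$q{\left(A \right)} = 6 A$
$W{\left(S \right)} = 6 S^{2}$
$n{\left(35,-81 \right)} + W{\left(6 \right)} = 0 + 6 \cdot 6^{2} = 0 + 6 \cdot 36 = 0 + 216 = 216$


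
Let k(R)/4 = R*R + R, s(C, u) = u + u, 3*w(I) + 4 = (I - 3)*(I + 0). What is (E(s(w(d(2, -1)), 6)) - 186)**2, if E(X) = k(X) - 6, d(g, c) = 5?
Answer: 186624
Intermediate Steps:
w(I) = -4/3 + I*(-3 + I)/3 (w(I) = -4/3 + ((I - 3)*(I + 0))/3 = -4/3 + ((-3 + I)*I)/3 = -4/3 + (I*(-3 + I))/3 = -4/3 + I*(-3 + I)/3)
s(C, u) = 2*u
k(R) = 4*R + 4*R**2 (k(R) = 4*(R*R + R) = 4*(R**2 + R) = 4*(R + R**2) = 4*R + 4*R**2)
E(X) = -6 + 4*X*(1 + X) (E(X) = 4*X*(1 + X) - 6 = -6 + 4*X*(1 + X))
(E(s(w(d(2, -1)), 6)) - 186)**2 = ((-6 + 4*(2*6)*(1 + 2*6)) - 186)**2 = ((-6 + 4*12*(1 + 12)) - 186)**2 = ((-6 + 4*12*13) - 186)**2 = ((-6 + 624) - 186)**2 = (618 - 186)**2 = 432**2 = 186624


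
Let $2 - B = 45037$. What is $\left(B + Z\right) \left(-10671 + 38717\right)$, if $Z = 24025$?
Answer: $-589246460$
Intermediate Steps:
$B = -45035$ ($B = 2 - 45037 = -45035$)
$\left(B + Z\right) \left(-10671 + 38717\right) = \left(-45035 + 24025\right) \left(-10671 + 38717\right) = \left(-21010\right) 28046 = -589246460$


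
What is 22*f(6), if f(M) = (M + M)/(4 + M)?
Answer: 132/5 ≈ 26.400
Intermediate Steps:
f(M) = 2*M/(4 + M) (f(M) = (2*M)/(4 + M) = 2*M/(4 + M))
22*f(6) = 22*(2*6/(4 + 6)) = 22*(2*6/10) = 22*(2*6*(⅒)) = 22*(6/5) = 132/5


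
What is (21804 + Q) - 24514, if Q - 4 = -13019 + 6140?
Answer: -9585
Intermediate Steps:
Q = -6875 (Q = 4 + (-13019 + 6140) = 4 - 6879 = -6875)
(21804 + Q) - 24514 = (21804 - 6875) - 24514 = 14929 - 24514 = -9585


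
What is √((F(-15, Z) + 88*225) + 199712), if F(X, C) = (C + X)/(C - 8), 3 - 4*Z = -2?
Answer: √17780637/9 ≈ 468.52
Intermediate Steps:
Z = 5/4 (Z = ¾ - ¼*(-2) = ¾ + ½ = 5/4 ≈ 1.2500)
F(X, C) = (C + X)/(-8 + C)
√((F(-15, Z) + 88*225) + 199712) = √(((5/4 - 15)/(-8 + 5/4) + 88*225) + 199712) = √((-55/4/(-27/4) + 19800) + 199712) = √((-4/27*(-55/4) + 19800) + 199712) = √((55/27 + 19800) + 199712) = √(534655/27 + 199712) = √(5926879/27) = √17780637/9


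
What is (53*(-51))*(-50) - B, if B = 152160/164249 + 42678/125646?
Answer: 464849247775653/3439538309 ≈ 1.3515e+5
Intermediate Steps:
B = 4354685697/3439538309 (B = 152160*(1/164249) + 42678*(1/125646) = 152160/164249 + 7113/20941 = 4354685697/3439538309 ≈ 1.2661)
(53*(-51))*(-50) - B = (53*(-51))*(-50) - 1*4354685697/3439538309 = -2703*(-50) - 4354685697/3439538309 = 135150 - 4354685697/3439538309 = 464849247775653/3439538309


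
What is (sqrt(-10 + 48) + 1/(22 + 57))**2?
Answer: 237159/6241 + 2*sqrt(38)/79 ≈ 38.156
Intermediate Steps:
(sqrt(-10 + 48) + 1/(22 + 57))**2 = (sqrt(38) + 1/79)**2 = (1/79 + sqrt(38))**2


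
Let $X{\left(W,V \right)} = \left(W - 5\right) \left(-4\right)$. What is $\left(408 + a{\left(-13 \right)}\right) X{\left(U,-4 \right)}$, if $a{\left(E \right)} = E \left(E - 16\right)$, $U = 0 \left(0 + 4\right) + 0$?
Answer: $15700$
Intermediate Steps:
$U = 0$ ($U = 0 \cdot 4 + 0 = 0 + 0 = 0$)
$a{\left(E \right)} = E \left(-16 + E\right)$
$X{\left(W,V \right)} = 20 - 4 W$ ($X{\left(W,V \right)} = \left(-5 + W\right) \left(-4\right) = 20 - 4 W$)
$\left(408 + a{\left(-13 \right)}\right) X{\left(U,-4 \right)} = \left(408 - 13 \left(-16 - 13\right)\right) \left(20 - 0\right) = \left(408 - -377\right) \left(20 + 0\right) = \left(408 + 377\right) 20 = 785 \cdot 20 = 15700$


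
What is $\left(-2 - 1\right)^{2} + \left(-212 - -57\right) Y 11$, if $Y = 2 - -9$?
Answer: $-18746$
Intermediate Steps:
$Y = 11$ ($Y = 2 + 9 = 11$)
$\left(-2 - 1\right)^{2} + \left(-212 - -57\right) Y 11 = \left(-2 - 1\right)^{2} + \left(-212 - -57\right) 11 \cdot 11 = \left(-3\right)^{2} + \left(-212 + 57\right) 121 = 9 - 18755 = -18746$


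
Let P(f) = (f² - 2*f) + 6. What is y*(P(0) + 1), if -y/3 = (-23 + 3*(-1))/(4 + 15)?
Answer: 546/19 ≈ 28.737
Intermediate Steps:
y = 78/19 (y = -3*(-23 + 3*(-1))/(4 + 15) = -3*(-23 - 3)/19 = -(-78)/19 = -3*(-26/19) = 78/19 ≈ 4.1053)
P(f) = 6 + f² - 2*f
y*(P(0) + 1) = 78*((6 + 0² - 2*0) + 1)/19 = 78*((6 + 0 + 0) + 1)/19 = 78*(6 + 1)/19 = (78/19)*7 = 546/19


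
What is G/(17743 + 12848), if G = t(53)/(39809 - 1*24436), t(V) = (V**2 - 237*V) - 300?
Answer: -10052/470275443 ≈ -2.1375e-5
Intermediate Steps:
t(V) = -300 + V**2 - 237*V
G = -10052/15373 (G = (-300 + 53**2 - 237*53)/(39809 - 1*24436) = (-300 + 2809 - 12561)/(39809 - 24436) = -10052/15373 ≈ -0.65387)
G/(17743 + 12848) = -10052/(15373*(17743 + 12848)) = -10052/15373/30591 = -10052/15373*1/30591 = -10052/470275443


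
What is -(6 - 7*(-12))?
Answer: -90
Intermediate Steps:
-(6 - 7*(-12)) = -(6 + 84) = -1*90 = -90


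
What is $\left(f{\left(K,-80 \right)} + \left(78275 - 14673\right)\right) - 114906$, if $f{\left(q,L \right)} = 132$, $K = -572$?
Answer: $-51172$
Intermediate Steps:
$\left(f{\left(K,-80 \right)} + \left(78275 - 14673\right)\right) - 114906 = \left(132 + \left(78275 - 14673\right)\right) - 114906 = \left(132 + 63602\right) - 114906 = 63734 - 114906 = -51172$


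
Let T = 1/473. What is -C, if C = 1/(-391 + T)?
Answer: 473/184942 ≈ 0.0025576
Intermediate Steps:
T = 1/473 ≈ 0.0021142
C = -473/184942 (C = 1/(-391 + 1/473) = 1/(-184942/473) = -473/184942 ≈ -0.0025576)
-C = -1*(-473/184942) = 473/184942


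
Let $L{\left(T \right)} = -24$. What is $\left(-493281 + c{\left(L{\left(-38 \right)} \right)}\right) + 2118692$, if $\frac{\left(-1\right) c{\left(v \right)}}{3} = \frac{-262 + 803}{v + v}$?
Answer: $\frac{26007117}{16} \approx 1.6254 \cdot 10^{6}$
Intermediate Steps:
$c{\left(v \right)} = - \frac{1623}{2 v}$ ($c{\left(v \right)} = - 3 \frac{-262 + 803}{v + v} = - 3 \frac{541}{2 v} = - \frac{1623}{2 v}$)
$\left(-493281 + c{\left(L{\left(-38 \right)} \right)}\right) + 2118692 = \left(-493281 - \frac{1623}{2 \left(-24\right)}\right) + 2118692 = \left(-493281 - - \frac{541}{16}\right) + 2118692 = \left(-493281 + \frac{541}{16}\right) + 2118692 = - \frac{7891955}{16} + 2118692 = \frac{26007117}{16}$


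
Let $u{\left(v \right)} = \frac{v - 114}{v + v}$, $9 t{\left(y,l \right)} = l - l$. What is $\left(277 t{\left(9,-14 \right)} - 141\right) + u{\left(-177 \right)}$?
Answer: $- \frac{16541}{118} \approx -140.18$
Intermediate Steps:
$t{\left(y,l \right)} = 0$ ($t{\left(y,l \right)} = \frac{l - l}{9} = \frac{1}{9} \cdot 0 = 0$)
$u{\left(v \right)} = \frac{-114 + v}{2 v}$
$\left(277 t{\left(9,-14 \right)} - 141\right) + u{\left(-177 \right)} = \left(277 \cdot 0 - 141\right) + \frac{-114 - 177}{2 \left(-177\right)} = \left(0 - 141\right) + \frac{1}{2} \left(- \frac{1}{177}\right) \left(-291\right) = -141 + \frac{97}{118} = - \frac{16541}{118}$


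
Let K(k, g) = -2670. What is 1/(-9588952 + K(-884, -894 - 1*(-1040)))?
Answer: -1/9591622 ≈ -1.0426e-7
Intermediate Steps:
1/(-9588952 + K(-884, -894 - 1*(-1040))) = 1/(-9588952 - 2670) = 1/(-9591622) = -1/9591622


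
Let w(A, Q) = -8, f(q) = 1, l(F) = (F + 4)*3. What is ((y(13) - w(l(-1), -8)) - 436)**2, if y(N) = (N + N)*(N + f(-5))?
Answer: 4096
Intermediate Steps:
l(F) = 12 + 3*F (l(F) = (4 + F)*3 = 12 + 3*F)
y(N) = 2*N*(1 + N) (y(N) = (N + N)*(N + 1) = (2*N)*(1 + N) = 2*N*(1 + N))
((y(13) - w(l(-1), -8)) - 436)**2 = ((2*13*(1 + 13) - 1*(-8)) - 436)**2 = ((2*13*14 + 8) - 436)**2 = ((364 + 8) - 436)**2 = (372 - 436)**2 = (-64)**2 = 4096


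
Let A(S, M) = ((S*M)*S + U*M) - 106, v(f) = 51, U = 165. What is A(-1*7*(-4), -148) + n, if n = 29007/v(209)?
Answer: -2379817/17 ≈ -1.3999e+5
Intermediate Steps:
A(S, M) = -106 + 165*M + M*S**2 (A(S, M) = ((S*M)*S + 165*M) - 106 = ((M*S)*S + 165*M) - 106 = (M*S**2 + 165*M) - 106 = (165*M + M*S**2) - 106 = -106 + 165*M + M*S**2)
n = 9669/17 (n = 29007/51 = 29007*(1/51) = 9669/17 ≈ 568.76)
A(-1*7*(-4), -148) + n = (-106 + 165*(-148) - 148*(-1*7*(-4))**2) + 9669/17 = (-106 - 24420 - 148*(-7*(-4))**2) + 9669/17 = (-106 - 24420 - 148*28**2) + 9669/17 = (-106 - 24420 - 148*784) + 9669/17 = (-106 - 24420 - 116032) + 9669/17 = -140558 + 9669/17 = -2379817/17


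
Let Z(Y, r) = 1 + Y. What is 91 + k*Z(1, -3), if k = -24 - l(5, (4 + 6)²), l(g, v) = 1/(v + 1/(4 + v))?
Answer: 447035/10401 ≈ 42.980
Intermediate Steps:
k = -249728/10401 (k = -24 - (4 + (4 + 6)²)/(1 + ((4 + 6)²)² + 4*(4 + 6)²) = -24 - (4 + 10²)/(1 + (10²)² + 4*10²) = -24 - (4 + 100)/(1 + 100² + 4*100) = -24 - 104/(1 + 10000 + 400) = -24 - 104/10401 = -249728/10401 ≈ -24.010)
91 + k*Z(1, -3) = 91 - 249728*(1 + 1)/10401 = 91 - 249728/10401*2 = 91 - 499456/10401 = 447035/10401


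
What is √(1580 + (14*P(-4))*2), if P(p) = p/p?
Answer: 2*√402 ≈ 40.100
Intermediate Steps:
P(p) = 1
√(1580 + (14*P(-4))*2) = √(1580 + (14*1)*2) = √(1580 + 14*2) = √(1580 + 28) = √1608 = 2*√402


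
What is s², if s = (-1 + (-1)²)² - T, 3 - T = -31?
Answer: 1156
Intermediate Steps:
T = 34 (T = 3 - 1*(-31) = 3 + 31 = 34)
s = -34 (s = (-1 + (-1)²)² - 1*34 = (-1 + 1)² - 34 = 0² - 34 = 0 - 34 = -34)
s² = (-34)² = 1156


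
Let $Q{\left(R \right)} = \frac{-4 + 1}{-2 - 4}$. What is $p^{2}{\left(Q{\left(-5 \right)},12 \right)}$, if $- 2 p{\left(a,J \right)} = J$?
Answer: $36$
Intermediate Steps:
$Q{\left(R \right)} = \frac{1}{2}$ ($Q{\left(R \right)} = - \frac{3}{-6} = \left(-3\right) \left(- \frac{1}{6}\right) = \frac{1}{2}$)
$p{\left(a,J \right)} = - \frac{J}{2}$
$p^{2}{\left(Q{\left(-5 \right)},12 \right)} = \left(\left(- \frac{1}{2}\right) 12\right)^{2} = \left(-6\right)^{2} = 36$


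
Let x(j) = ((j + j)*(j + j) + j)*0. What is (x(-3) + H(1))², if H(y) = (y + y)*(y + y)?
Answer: 16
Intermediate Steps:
H(y) = 4*y² (H(y) = (2*y)*(2*y) = 4*y²)
x(j) = 0 (x(j) = ((2*j)*(2*j) + j)*0 = (4*j² + j)*0 = (j + 4*j²)*0 = 0)
(x(-3) + H(1))² = (0 + 4*1²)² = (0 + 4*1)² = (0 + 4)² = 4² = 16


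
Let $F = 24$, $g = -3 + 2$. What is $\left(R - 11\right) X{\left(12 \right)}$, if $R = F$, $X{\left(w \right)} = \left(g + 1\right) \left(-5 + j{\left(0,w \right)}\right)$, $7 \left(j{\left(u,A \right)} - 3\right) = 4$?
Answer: $0$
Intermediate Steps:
$j{\left(u,A \right)} = \frac{25}{7}$ ($j{\left(u,A \right)} = 3 + \frac{1}{7} \cdot 4 = 3 + \frac{4}{7} = \frac{25}{7}$)
$g = -1$
$X{\left(w \right)} = 0$ ($X{\left(w \right)} = \left(-1 + 1\right) \left(-5 + \frac{25}{7}\right) = 0 \left(- \frac{10}{7}\right) = 0$)
$R = 24$
$\left(R - 11\right) X{\left(12 \right)} = \left(24 - 11\right) 0 = 13 \cdot 0 = 0$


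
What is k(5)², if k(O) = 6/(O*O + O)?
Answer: 1/25 ≈ 0.040000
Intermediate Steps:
k(O) = 6/(O + O²) (k(O) = 6/(O² + O) = 6/(O + O²))
k(5)² = (6/(5*(1 + 5)))² = (6*(⅕)/6)² = (6*(⅕)*(⅙))² = (⅕)² = 1/25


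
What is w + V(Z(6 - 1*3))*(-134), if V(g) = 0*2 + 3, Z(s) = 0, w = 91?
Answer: -311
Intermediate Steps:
V(g) = 3 (V(g) = 0 + 3 = 3)
w + V(Z(6 - 1*3))*(-134) = 91 + 3*(-134) = 91 - 402 = -311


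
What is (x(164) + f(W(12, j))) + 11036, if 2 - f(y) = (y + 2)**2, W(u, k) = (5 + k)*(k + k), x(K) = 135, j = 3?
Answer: 8673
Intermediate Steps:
W(u, k) = 2*k*(5 + k) (W(u, k) = (5 + k)*(2*k) = 2*k*(5 + k))
f(y) = 2 - (2 + y)**2 (f(y) = 2 - (y + 2)**2 = 2 - (2 + y)**2)
(x(164) + f(W(12, j))) + 11036 = (135 + (2 - (2 + 2*3*(5 + 3))**2)) + 11036 = (135 + (2 - (2 + 2*3*8)**2)) + 11036 = (135 + (2 - (2 + 48)**2)) + 11036 = (135 + (2 - 1*50**2)) + 11036 = (135 + (2 - 1*2500)) + 11036 = (135 + (2 - 2500)) + 11036 = (135 - 2498) + 11036 = -2363 + 11036 = 8673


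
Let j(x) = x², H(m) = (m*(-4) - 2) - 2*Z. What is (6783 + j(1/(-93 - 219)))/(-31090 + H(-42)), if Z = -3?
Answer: -660284353/3009681792 ≈ -0.21939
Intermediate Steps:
H(m) = 4 - 4*m (H(m) = (m*(-4) - 2) - 2*(-3) = (-4*m - 2) + 6 = (-2 - 4*m) + 6 = 4 - 4*m)
(6783 + j(1/(-93 - 219)))/(-31090 + H(-42)) = (6783 + (1/(-93 - 219))²)/(-31090 + (4 - 4*(-42))) = (6783 + (1/(-312))²)/(-31090 + (4 + 168)) = (6783 + (-1/312)²)/(-31090 + 172) = (6783 + 1/97344)/(-30918) = (660284353/97344)*(-1/30918) = -660284353/3009681792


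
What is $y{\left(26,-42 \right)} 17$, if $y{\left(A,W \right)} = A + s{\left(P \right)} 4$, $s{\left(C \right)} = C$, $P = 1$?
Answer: $510$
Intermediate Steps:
$y{\left(A,W \right)} = 4 + A$ ($y{\left(A,W \right)} = A + 1 \cdot 4 = A + 4 = 4 + A$)
$y{\left(26,-42 \right)} 17 = \left(4 + 26\right) 17 = 30 \cdot 17 = 510$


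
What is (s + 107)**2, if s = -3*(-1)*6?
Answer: 15625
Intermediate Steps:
s = 18 (s = 3*6 = 18)
(s + 107)**2 = (18 + 107)**2 = 125**2 = 15625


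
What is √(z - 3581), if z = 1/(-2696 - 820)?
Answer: I*√11067310563/1758 ≈ 59.841*I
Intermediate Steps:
z = -1/3516 (z = 1/(-3516) = -1/3516 ≈ -0.00028441)
√(z - 3581) = √(-1/3516 - 3581) = √(-12590797/3516) = I*√11067310563/1758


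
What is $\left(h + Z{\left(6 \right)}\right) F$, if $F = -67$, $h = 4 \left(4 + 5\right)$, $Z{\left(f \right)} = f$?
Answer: $-2814$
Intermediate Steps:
$h = 36$ ($h = 4 \cdot 9 = 36$)
$\left(h + Z{\left(6 \right)}\right) F = \left(36 + 6\right) \left(-67\right) = 42 \left(-67\right) = -2814$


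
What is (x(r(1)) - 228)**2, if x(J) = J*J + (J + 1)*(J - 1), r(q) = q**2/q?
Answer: 51529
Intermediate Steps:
r(q) = q
x(J) = J**2 + (1 + J)*(-1 + J)
(x(r(1)) - 228)**2 = ((-1 + 2*1**2) - 228)**2 = ((-1 + 2*1) - 228)**2 = ((-1 + 2) - 228)**2 = (1 - 228)**2 = (-227)**2 = 51529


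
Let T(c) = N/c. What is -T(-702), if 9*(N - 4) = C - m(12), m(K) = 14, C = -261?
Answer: -239/6318 ≈ -0.037828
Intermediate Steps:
N = -239/9 (N = 4 + (-261 - 1*14)/9 = 4 + (-261 - 14)/9 = 4 + (⅑)*(-275) = 4 - 275/9 = -239/9 ≈ -26.556)
T(c) = -239/(9*c)
-T(-702) = -(-239)/(9*(-702)) = -(-239)*(-1)/(9*702) = -1*239/6318 = -239/6318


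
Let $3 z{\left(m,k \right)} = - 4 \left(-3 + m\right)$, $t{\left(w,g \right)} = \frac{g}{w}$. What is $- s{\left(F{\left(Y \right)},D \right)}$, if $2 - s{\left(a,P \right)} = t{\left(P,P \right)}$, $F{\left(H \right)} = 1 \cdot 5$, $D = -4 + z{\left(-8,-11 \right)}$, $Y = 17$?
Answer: $-1$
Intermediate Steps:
$z{\left(m,k \right)} = 4 - \frac{4 m}{3}$ ($z{\left(m,k \right)} = \frac{\left(-4\right) \left(-3 + m\right)}{3} = \frac{12 - 4 m}{3} = 4 - \frac{4 m}{3}$)
$D = \frac{32}{3}$ ($D = -4 + \left(4 - - \frac{32}{3}\right) = -4 + \left(4 + \frac{32}{3}\right) = -4 + \frac{44}{3} = \frac{32}{3} \approx 10.667$)
$F{\left(H \right)} = 5$
$s{\left(a,P \right)} = 1$ ($s{\left(a,P \right)} = 2 - \frac{P}{P} = 2 - 1 = 1$)
$- s{\left(F{\left(Y \right)},D \right)} = \left(-1\right) 1 = -1$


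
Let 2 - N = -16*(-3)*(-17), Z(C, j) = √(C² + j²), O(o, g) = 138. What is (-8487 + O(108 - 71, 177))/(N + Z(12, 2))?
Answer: -103477/10136 + 253*√37/10136 ≈ -10.057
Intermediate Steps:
N = 818 (N = 2 - (-16*(-3))*(-17) = 2 - 48*(-17) = 2 - 1*(-816) = 2 + 816 = 818)
(-8487 + O(108 - 71, 177))/(N + Z(12, 2)) = (-8487 + 138)/(818 + √(12² + 2²)) = -8349/(818 + √(144 + 4)) = -8349/(818 + √148) = -8349/(818 + 2*√37)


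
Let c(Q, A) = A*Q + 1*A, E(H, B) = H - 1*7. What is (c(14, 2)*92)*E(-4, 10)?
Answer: -30360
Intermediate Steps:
E(H, B) = -7 + H (E(H, B) = H - 7 = -7 + H)
c(Q, A) = A + A*Q (c(Q, A) = A*Q + A = A + A*Q)
(c(14, 2)*92)*E(-4, 10) = ((2*(1 + 14))*92)*(-7 - 4) = ((2*15)*92)*(-11) = (30*92)*(-11) = 2760*(-11) = -30360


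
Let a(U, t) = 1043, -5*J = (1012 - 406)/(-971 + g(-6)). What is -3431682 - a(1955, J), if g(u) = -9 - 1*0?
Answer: -3432725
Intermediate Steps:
g(u) = -9 (g(u) = -9 + 0 = -9)
J = 303/2450 (J = -(1012 - 406)/(5*(-971 - 9)) = -606/(5*(-980)) = -606*(-1)/(5*980) = -⅕*(-303/490) = 303/2450 ≈ 0.12367)
-3431682 - a(1955, J) = -3431682 - 1*1043 = -3431682 - 1043 = -3432725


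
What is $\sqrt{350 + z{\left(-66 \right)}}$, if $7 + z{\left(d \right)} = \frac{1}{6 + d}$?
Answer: $\frac{\sqrt{308685}}{30} \approx 18.52$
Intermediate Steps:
$z{\left(d \right)} = -7 + \frac{1}{6 + d}$
$\sqrt{350 + z{\left(-66 \right)}} = \sqrt{350 + \frac{-41 - -462}{6 - 66}} = \sqrt{350 + \frac{-41 + 462}{-60}} = \sqrt{350 - \frac{421}{60}} = \sqrt{\frac{20579}{60}} = \frac{\sqrt{308685}}{30}$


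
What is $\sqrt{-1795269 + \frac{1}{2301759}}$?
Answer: $\frac{i \sqrt{1056833867143555670}}{767253} \approx 1339.9 i$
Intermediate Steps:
$\sqrt{-1795269 + \frac{1}{2301759}} = \sqrt{- \frac{4132276578170}{2301759}} = \frac{i \sqrt{1056833867143555670}}{767253}$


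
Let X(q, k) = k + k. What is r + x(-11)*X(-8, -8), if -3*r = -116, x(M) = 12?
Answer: -460/3 ≈ -153.33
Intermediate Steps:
X(q, k) = 2*k
r = 116/3 (r = -⅓*(-116) = 116/3 ≈ 38.667)
r + x(-11)*X(-8, -8) = 116/3 + 12*(2*(-8)) = 116/3 + 12*(-16) = 116/3 - 192 = -460/3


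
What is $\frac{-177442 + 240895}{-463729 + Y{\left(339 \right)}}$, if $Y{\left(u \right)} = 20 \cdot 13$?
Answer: $- \frac{63453}{463469} \approx -0.13691$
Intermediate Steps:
$Y{\left(u \right)} = 260$
$\frac{-177442 + 240895}{-463729 + Y{\left(339 \right)}} = \frac{-177442 + 240895}{-463729 + 260} = \frac{63453}{-463469} = 63453 \left(- \frac{1}{463469}\right) = - \frac{63453}{463469}$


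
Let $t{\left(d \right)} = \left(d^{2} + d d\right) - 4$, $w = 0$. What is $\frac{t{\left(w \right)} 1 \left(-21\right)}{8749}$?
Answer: $\frac{84}{8749} \approx 0.0096011$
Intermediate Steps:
$t{\left(d \right)} = -4 + 2 d^{2}$ ($t{\left(d \right)} = \left(d^{2} + d^{2}\right) - 4 = 2 d^{2} - 4 = -4 + 2 d^{2}$)
$\frac{t{\left(w \right)} 1 \left(-21\right)}{8749} = \frac{\left(-4 + 2 \cdot 0^{2}\right) 1 \left(-21\right)}{8749} = \left(-4 + 2 \cdot 0\right) 1 \left(-21\right) \frac{1}{8749} = \left(-4 + 0\right) 1 \left(-21\right) \frac{1}{8749} = \left(-4\right) 1 \left(-21\right) \frac{1}{8749} = \left(-4\right) \left(-21\right) \frac{1}{8749} = 84 \cdot \frac{1}{8749} = \frac{84}{8749}$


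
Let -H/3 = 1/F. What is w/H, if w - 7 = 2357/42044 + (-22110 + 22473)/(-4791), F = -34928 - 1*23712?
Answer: 6870946743460/50358201 ≈ 1.3644e+5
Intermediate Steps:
F = -58640 (F = -34928 - 23712 = -58640)
w = 468686681/67144268 (w = 7 + (2357/42044 + (-22110 + 22473)/(-4791)) = 7 + (2357*(1/42044) + 363*(-1/4791)) = 7 + (2357/42044 - 121/1597) = 7 - 1323195/67144268 = 468686681/67144268 ≈ 6.9803)
H = 3/58640 (H = -3/(-58640) = -3*(-1/58640) = 3/58640 ≈ 5.1160e-5)
w/H = 468686681/(67144268*(3/58640)) = (468686681/67144268)*(58640/3) = 6870946743460/50358201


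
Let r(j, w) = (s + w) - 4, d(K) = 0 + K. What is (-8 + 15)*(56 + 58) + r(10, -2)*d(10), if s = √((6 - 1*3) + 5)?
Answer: 738 + 20*√2 ≈ 766.28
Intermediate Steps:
d(K) = K
s = 2*√2 (s = √((6 - 3) + 5) = √(3 + 5) = √8 = 2*√2 ≈ 2.8284)
r(j, w) = -4 + w + 2*√2 (r(j, w) = (2*√2 + w) - 4 = (w + 2*√2) - 4 = -4 + w + 2*√2)
(-8 + 15)*(56 + 58) + r(10, -2)*d(10) = (-8 + 15)*(56 + 58) + (-4 - 2 + 2*√2)*10 = 7*114 + (-6 + 2*√2)*10 = 798 + (-60 + 20*√2) = 738 + 20*√2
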